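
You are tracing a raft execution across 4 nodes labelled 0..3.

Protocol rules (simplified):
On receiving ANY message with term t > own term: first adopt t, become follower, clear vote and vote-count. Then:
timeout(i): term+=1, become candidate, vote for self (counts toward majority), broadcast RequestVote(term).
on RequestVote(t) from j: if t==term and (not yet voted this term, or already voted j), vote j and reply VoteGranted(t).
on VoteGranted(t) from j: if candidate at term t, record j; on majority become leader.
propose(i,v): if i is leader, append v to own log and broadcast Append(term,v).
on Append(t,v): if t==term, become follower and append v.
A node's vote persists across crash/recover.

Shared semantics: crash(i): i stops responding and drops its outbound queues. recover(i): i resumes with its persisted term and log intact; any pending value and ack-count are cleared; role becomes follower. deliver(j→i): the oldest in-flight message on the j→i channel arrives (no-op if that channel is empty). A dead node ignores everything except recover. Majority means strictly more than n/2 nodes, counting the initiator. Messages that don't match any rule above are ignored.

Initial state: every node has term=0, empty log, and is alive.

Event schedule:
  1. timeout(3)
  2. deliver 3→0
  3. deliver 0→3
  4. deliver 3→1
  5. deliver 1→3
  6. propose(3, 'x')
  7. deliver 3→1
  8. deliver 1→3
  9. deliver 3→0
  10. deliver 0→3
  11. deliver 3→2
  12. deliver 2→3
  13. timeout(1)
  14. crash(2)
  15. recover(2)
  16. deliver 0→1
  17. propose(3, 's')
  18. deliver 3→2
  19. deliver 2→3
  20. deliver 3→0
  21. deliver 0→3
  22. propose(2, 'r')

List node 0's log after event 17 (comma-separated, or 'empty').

x

after 1 — timeout(3): n3:cand/t1/[-]
after 2 — deliver 3→0: n0:foll/t1/[-]
after 3 — deliver 0→3: ·
after 4 — deliver 3→1: n1:foll/t1/[-]
after 5 — deliver 1→3: n3:lead/t1/[-]
after 6 — propose(3,'x'): n3:lead/t1/[x]
after 7 — deliver 3→1: n1:foll/t1/[x]
after 8 — deliver 1→3: ·
after 9 — deliver 3→0: n0:foll/t1/[x]
after 10 — deliver 0→3: ·
after 11 — deliver 3→2: n2:foll/t1/[-]
after 12 — deliver 2→3: ·
after 13 — timeout(1): n1:cand/t2/[x]
after 14 — crash(2): n2:✗foll/t1/[-]
after 15 — recover(2): n2:foll/t1/[-]
after 16 — deliver 0→1: ·
after 17 — propose(3,'s'): n3:lead/t1/[x,s]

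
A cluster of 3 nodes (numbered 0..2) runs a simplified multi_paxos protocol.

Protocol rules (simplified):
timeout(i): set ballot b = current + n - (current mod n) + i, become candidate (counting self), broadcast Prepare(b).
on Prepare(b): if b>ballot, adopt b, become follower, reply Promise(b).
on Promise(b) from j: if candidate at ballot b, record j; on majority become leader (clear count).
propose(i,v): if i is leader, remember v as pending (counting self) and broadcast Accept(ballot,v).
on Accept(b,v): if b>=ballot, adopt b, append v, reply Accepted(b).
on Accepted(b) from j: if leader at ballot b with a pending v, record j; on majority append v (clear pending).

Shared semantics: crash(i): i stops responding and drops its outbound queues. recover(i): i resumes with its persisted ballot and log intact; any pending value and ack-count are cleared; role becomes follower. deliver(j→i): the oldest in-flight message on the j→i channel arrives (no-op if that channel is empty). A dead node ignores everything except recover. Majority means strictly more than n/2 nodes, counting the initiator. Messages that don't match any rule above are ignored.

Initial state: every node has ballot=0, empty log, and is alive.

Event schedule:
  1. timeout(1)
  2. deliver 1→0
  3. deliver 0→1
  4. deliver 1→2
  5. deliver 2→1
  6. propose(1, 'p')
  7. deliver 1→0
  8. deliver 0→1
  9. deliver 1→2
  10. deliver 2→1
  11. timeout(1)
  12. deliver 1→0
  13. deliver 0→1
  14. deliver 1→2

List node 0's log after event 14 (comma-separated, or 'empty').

p

e1 timeout(1): 1[cand,b=4,-]
e2 deliver 1→0: 0[foll,b=4,-]
e3 deliver 0→1: 1[lead,b=4,-]
e4 deliver 1→2: 2[foll,b=4,-]
e5 deliver 2→1: ·
e6 propose(1,'p'): ·
e7 deliver 1→0: 0[foll,b=4,p]
e8 deliver 0→1: 1[lead,b=4,p]
e9 deliver 1→2: 2[foll,b=4,p]
e10 deliver 2→1: ·
e11 timeout(1): 1[cand,b=7,p]
e12 deliver 1→0: 0[foll,b=7,p]
e13 deliver 0→1: 1[lead,b=7,p]
e14 deliver 1→2: 2[foll,b=7,p]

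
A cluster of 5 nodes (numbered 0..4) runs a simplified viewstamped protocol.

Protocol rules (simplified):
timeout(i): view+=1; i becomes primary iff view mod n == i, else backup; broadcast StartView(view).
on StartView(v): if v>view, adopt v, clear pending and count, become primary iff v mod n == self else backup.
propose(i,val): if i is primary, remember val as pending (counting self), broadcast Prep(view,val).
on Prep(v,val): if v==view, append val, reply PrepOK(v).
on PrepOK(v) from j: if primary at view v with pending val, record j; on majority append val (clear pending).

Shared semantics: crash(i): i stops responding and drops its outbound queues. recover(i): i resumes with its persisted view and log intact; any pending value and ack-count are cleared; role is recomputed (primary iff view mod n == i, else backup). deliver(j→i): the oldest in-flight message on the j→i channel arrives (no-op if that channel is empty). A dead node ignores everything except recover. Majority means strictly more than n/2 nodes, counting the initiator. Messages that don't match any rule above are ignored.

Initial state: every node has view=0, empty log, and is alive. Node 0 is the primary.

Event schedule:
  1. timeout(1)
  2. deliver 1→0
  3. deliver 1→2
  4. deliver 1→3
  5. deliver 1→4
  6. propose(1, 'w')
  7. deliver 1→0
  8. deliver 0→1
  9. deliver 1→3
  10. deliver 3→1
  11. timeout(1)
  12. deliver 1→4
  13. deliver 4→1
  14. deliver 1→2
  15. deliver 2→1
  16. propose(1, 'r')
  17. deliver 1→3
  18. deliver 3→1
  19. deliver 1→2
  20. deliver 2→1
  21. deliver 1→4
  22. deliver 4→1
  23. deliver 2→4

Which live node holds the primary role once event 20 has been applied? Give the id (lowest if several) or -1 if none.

2

e1 timeout(1): 1[prim,v=1,-]
e2 deliver 1→0: 0[back,v=1,-]
e3 deliver 1→2: 2[back,v=1,-]
e4 deliver 1→3: 3[back,v=1,-]
e5 deliver 1→4: 4[back,v=1,-]
e6 propose(1,'w'): ·
e7 deliver 1→0: 0[back,v=1,w]
e8 deliver 0→1: ·
e9 deliver 1→3: 3[back,v=1,w]
e10 deliver 3→1: 1[prim,v=1,w]
e11 timeout(1): 1[back,v=2,w]
e12 deliver 1→4: 4[back,v=1,w]
e13 deliver 4→1: ·
e14 deliver 1→2: 2[back,v=1,w]
e15 deliver 2→1: ·
e16 propose(1,'r'): ·
e17 deliver 1→3: 3[back,v=2,w]
e18 deliver 3→1: ·
e19 deliver 1→2: 2[prim,v=2,w]
e20 deliver 2→1: ·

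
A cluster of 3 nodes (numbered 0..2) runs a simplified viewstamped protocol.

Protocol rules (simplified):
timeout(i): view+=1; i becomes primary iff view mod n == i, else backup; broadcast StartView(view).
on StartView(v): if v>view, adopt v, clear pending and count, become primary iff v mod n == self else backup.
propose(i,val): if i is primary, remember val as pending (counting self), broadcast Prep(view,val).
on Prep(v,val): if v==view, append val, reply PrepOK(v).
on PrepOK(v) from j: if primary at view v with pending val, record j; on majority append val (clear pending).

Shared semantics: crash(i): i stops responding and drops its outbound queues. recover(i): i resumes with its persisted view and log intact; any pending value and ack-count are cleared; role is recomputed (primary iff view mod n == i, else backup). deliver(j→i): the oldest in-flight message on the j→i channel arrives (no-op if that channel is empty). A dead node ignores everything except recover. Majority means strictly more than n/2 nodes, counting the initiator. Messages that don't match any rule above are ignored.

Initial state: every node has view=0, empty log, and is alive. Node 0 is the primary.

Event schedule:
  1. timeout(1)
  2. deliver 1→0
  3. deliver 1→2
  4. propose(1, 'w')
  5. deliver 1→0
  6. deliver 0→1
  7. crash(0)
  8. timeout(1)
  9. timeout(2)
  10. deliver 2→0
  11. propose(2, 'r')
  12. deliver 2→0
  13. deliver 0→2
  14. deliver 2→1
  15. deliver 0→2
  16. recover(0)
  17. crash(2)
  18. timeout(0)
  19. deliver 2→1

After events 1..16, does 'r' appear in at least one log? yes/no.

no

step 1 timeout(1): 1={prim,v=1,log=-}
step 2 deliver 1→0: 0={back,v=1,log=-}
step 3 deliver 1→2: 2={back,v=1,log=-}
step 4 propose(1,'w'): —
step 5 deliver 1→0: 0={back,v=1,log=w}
step 6 deliver 0→1: 1={prim,v=1,log=w}
step 7 crash(0): 0={✗back,v=1,log=w}
step 8 timeout(1): 1={back,v=2,log=w}
step 9 timeout(2): 2={prim,v=2,log=-}
step 10 deliver 2→0: —
step 11 propose(2,'r'): —
step 12 deliver 2→0: —
step 13 deliver 0→2: —
step 14 deliver 2→1: —
step 15 deliver 0→2: —
step 16 recover(0): 0={back,v=1,log=w}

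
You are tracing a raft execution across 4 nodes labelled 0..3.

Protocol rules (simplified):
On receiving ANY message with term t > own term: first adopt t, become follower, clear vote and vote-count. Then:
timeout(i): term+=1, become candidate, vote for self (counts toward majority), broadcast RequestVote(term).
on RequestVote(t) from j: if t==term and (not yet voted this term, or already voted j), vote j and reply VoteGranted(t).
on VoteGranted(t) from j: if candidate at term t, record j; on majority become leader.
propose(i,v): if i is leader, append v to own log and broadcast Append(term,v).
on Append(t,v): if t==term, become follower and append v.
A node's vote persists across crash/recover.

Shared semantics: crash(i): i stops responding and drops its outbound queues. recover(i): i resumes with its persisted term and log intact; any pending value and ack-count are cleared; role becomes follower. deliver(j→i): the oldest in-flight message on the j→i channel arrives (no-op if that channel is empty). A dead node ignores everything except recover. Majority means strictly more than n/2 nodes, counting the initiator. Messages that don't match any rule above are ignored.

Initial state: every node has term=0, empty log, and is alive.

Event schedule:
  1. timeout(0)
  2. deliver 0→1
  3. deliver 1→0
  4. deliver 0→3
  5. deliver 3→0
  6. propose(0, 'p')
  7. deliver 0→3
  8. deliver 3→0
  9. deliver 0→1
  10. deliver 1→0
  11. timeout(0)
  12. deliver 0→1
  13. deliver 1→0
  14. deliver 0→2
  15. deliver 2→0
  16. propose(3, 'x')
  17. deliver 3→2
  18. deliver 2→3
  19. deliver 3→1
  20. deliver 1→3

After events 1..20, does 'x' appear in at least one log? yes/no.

no

step 1 timeout(0): 0={cand,t=1,log=-}
step 2 deliver 0→1: 1={foll,t=1,log=-}
step 3 deliver 1→0: —
step 4 deliver 0→3: 3={foll,t=1,log=-}
step 5 deliver 3→0: 0={lead,t=1,log=-}
step 6 propose(0,'p'): 0={lead,t=1,log=p}
step 7 deliver 0→3: 3={foll,t=1,log=p}
step 8 deliver 3→0: —
step 9 deliver 0→1: 1={foll,t=1,log=p}
step 10 deliver 1→0: —
step 11 timeout(0): 0={cand,t=2,log=p}
step 12 deliver 0→1: 1={foll,t=2,log=p}
step 13 deliver 1→0: —
step 14 deliver 0→2: 2={foll,t=1,log=-}
step 15 deliver 2→0: —
step 16 propose(3,'x'): —
step 17 deliver 3→2: —
step 18 deliver 2→3: —
step 19 deliver 3→1: —
step 20 deliver 1→3: —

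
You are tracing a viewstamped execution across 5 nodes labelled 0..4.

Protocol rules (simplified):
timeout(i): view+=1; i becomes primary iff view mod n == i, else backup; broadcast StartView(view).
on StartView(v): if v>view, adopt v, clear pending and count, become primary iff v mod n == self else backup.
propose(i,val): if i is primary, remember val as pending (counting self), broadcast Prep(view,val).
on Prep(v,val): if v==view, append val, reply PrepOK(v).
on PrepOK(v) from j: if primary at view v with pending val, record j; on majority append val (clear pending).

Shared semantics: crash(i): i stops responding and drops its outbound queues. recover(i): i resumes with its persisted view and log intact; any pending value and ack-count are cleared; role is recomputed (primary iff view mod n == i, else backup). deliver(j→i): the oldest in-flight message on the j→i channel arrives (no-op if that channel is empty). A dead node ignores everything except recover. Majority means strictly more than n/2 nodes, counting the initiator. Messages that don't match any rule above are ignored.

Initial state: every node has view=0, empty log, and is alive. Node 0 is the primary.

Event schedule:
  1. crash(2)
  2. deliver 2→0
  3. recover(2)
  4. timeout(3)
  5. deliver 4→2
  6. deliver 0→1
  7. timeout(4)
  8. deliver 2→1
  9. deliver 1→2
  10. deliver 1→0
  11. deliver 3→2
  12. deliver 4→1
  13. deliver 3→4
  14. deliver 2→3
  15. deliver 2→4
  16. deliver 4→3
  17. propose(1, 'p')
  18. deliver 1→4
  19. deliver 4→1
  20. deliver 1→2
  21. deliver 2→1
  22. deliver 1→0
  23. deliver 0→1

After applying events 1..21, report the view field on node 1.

after 1 — crash(2): n2:✗back/v0/[-]
after 2 — deliver 2→0: ·
after 3 — recover(2): n2:back/v0/[-]
after 4 — timeout(3): n3:back/v1/[-]
after 5 — deliver 4→2: ·
after 6 — deliver 0→1: ·
after 7 — timeout(4): n4:back/v1/[-]
after 8 — deliver 2→1: ·
after 9 — deliver 1→2: ·
after 10 — deliver 1→0: ·
after 11 — deliver 3→2: n2:back/v1/[-]
after 12 — deliver 4→1: n1:prim/v1/[-]
after 13 — deliver 3→4: ·
after 14 — deliver 2→3: ·
after 15 — deliver 2→4: ·
after 16 — deliver 4→3: ·
after 17 — propose(1,'p'): ·
after 18 — deliver 1→4: n4:back/v1/[p]
after 19 — deliver 4→1: ·
after 20 — deliver 1→2: n2:back/v1/[p]
after 21 — deliver 2→1: n1:prim/v1/[p]

1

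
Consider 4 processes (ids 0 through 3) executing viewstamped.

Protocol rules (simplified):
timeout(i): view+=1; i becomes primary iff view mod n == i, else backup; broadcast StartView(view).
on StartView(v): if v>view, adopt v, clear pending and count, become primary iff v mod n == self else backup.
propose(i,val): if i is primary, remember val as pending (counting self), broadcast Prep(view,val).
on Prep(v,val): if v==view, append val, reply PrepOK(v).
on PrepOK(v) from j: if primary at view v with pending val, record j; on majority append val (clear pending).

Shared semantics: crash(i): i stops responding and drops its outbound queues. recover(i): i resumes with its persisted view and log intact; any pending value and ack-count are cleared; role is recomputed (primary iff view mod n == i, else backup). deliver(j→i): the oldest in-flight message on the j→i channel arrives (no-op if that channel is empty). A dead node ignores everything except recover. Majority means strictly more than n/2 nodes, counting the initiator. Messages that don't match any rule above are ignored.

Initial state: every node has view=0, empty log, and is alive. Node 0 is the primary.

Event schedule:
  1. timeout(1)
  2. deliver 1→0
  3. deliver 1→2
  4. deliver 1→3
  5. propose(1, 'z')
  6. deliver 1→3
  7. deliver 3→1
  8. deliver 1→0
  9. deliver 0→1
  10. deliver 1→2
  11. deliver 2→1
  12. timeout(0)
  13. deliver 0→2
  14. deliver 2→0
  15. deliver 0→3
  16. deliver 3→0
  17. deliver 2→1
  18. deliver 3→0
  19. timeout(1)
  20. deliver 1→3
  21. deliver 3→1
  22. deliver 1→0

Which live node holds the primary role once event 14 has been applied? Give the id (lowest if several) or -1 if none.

1

after 1 — timeout(1): n1:prim/v1/[-]
after 2 — deliver 1→0: n0:back/v1/[-]
after 3 — deliver 1→2: n2:back/v1/[-]
after 4 — deliver 1→3: n3:back/v1/[-]
after 5 — propose(1,'z'): ·
after 6 — deliver 1→3: n3:back/v1/[z]
after 7 — deliver 3→1: ·
after 8 — deliver 1→0: n0:back/v1/[z]
after 9 — deliver 0→1: n1:prim/v1/[z]
after 10 — deliver 1→2: n2:back/v1/[z]
after 11 — deliver 2→1: ·
after 12 — timeout(0): n0:back/v2/[z]
after 13 — deliver 0→2: n2:prim/v2/[z]
after 14 — deliver 2→0: ·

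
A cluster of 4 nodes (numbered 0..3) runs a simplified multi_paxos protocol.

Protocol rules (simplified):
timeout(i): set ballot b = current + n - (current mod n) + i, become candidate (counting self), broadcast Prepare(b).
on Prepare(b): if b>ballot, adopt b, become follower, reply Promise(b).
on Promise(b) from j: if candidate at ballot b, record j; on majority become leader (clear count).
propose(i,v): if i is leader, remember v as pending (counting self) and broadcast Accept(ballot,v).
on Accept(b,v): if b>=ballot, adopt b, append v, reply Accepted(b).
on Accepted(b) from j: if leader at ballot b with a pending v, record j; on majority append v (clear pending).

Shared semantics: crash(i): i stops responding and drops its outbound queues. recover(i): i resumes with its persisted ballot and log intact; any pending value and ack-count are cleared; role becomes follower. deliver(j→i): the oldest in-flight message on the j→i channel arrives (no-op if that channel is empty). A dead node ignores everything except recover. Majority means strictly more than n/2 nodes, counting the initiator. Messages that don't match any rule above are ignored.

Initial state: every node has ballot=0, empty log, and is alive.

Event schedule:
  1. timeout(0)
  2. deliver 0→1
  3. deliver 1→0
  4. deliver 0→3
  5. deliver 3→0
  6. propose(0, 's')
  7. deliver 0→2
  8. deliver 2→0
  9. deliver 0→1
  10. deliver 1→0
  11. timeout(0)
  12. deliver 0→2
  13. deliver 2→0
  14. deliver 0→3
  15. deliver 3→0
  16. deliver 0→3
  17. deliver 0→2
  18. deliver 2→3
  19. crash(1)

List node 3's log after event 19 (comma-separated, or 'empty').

[1] timeout(0) → N0(cand b4 [-])
[2] deliver 0→1 → N1(foll b4 [-])
[3] deliver 1→0 → ∅
[4] deliver 0→3 → N3(foll b4 [-])
[5] deliver 3→0 → N0(lead b4 [-])
[6] propose(0,'s') → ∅
[7] deliver 0→2 → N2(foll b4 [-])
[8] deliver 2→0 → ∅
[9] deliver 0→1 → N1(foll b4 [s])
[10] deliver 1→0 → ∅
[11] timeout(0) → N0(cand b8 [-])
[12] deliver 0→2 → N2(foll b4 [s])
[13] deliver 2→0 → ∅
[14] deliver 0→3 → N3(foll b4 [s])
[15] deliver 3→0 → ∅
[16] deliver 0→3 → N3(foll b8 [s])
[17] deliver 0→2 → N2(foll b8 [s])
[18] deliver 2→3 → ∅
[19] crash(1) → N1(✗foll b4 [s])

s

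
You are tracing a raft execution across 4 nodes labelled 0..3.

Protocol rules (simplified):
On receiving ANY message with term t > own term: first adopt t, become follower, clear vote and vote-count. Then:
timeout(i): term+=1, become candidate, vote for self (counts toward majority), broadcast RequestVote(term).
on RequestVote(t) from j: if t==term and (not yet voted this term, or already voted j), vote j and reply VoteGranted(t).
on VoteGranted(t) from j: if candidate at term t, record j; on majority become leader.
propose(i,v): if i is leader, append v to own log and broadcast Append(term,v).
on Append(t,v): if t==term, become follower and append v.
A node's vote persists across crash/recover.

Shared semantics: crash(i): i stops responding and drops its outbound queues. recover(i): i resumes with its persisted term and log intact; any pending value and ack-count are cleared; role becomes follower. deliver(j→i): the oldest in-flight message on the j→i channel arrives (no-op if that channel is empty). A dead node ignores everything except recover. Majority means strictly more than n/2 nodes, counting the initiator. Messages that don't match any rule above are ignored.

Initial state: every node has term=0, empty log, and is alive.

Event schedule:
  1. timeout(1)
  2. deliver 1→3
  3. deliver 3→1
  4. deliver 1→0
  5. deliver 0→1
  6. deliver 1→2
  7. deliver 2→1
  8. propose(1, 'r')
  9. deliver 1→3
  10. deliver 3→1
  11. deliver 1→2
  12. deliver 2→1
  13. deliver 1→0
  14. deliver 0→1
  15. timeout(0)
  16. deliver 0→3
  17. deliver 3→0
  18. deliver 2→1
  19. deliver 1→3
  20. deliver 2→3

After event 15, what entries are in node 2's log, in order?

after 1 — timeout(1): n1:cand/t1/[-]
after 2 — deliver 1→3: n3:foll/t1/[-]
after 3 — deliver 3→1: ·
after 4 — deliver 1→0: n0:foll/t1/[-]
after 5 — deliver 0→1: n1:lead/t1/[-]
after 6 — deliver 1→2: n2:foll/t1/[-]
after 7 — deliver 2→1: ·
after 8 — propose(1,'r'): n1:lead/t1/[r]
after 9 — deliver 1→3: n3:foll/t1/[r]
after 10 — deliver 3→1: ·
after 11 — deliver 1→2: n2:foll/t1/[r]
after 12 — deliver 2→1: ·
after 13 — deliver 1→0: n0:foll/t1/[r]
after 14 — deliver 0→1: ·
after 15 — timeout(0): n0:cand/t2/[r]

r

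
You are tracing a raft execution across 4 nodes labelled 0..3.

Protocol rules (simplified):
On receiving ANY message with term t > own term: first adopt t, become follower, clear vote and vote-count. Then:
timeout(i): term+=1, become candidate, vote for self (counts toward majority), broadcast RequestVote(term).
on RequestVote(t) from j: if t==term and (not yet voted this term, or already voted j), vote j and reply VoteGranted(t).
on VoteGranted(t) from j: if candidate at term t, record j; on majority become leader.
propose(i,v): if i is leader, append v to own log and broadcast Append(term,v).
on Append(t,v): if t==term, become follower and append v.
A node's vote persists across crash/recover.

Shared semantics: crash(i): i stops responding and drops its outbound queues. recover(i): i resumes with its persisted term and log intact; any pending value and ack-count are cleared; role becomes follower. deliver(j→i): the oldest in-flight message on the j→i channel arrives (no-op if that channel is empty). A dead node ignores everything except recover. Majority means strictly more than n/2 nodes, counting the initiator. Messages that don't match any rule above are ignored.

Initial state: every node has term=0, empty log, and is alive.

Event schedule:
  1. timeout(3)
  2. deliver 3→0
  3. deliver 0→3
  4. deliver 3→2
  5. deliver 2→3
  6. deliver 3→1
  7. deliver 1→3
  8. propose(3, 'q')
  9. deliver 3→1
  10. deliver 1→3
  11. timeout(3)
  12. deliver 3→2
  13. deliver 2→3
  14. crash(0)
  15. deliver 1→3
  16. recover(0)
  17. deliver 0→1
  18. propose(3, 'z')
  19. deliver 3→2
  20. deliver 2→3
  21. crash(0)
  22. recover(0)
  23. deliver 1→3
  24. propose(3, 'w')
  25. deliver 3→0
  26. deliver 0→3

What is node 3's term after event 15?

after 1 — timeout(3): n3:cand/t1/[-]
after 2 — deliver 3→0: n0:foll/t1/[-]
after 3 — deliver 0→3: ·
after 4 — deliver 3→2: n2:foll/t1/[-]
after 5 — deliver 2→3: n3:lead/t1/[-]
after 6 — deliver 3→1: n1:foll/t1/[-]
after 7 — deliver 1→3: ·
after 8 — propose(3,'q'): n3:lead/t1/[q]
after 9 — deliver 3→1: n1:foll/t1/[q]
after 10 — deliver 1→3: ·
after 11 — timeout(3): n3:cand/t2/[q]
after 12 — deliver 3→2: n2:foll/t1/[q]
after 13 — deliver 2→3: ·
after 14 — crash(0): n0:✗foll/t1/[-]
after 15 — deliver 1→3: ·

2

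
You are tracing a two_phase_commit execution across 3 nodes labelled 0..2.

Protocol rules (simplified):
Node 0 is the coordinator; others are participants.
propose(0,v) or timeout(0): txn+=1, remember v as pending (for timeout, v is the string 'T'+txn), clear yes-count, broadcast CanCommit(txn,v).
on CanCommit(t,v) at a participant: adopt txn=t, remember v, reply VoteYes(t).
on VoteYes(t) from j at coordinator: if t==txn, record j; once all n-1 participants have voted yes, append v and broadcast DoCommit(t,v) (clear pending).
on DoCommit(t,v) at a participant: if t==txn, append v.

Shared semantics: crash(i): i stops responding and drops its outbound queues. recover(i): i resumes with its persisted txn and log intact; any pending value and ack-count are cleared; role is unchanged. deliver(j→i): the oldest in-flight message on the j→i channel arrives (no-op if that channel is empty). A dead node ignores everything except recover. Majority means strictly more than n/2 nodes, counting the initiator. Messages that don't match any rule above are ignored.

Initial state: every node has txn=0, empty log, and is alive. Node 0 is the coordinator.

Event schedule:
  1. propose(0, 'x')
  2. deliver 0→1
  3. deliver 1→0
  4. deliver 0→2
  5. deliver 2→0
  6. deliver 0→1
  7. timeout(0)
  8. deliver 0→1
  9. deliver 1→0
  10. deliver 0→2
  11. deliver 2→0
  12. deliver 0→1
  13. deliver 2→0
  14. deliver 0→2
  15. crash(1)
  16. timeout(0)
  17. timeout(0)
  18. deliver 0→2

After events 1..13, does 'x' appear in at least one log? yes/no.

yes

[1] propose(0,'x') → N0(coor t1 [-])
[2] deliver 0→1 → N1(part t1 [-])
[3] deliver 1→0 → ∅
[4] deliver 0→2 → N2(part t1 [-])
[5] deliver 2→0 → N0(coor t1 [x])
[6] deliver 0→1 → N1(part t1 [x])
[7] timeout(0) → N0(coor t2 [x])
[8] deliver 0→1 → N1(part t2 [x])
[9] deliver 1→0 → ∅
[10] deliver 0→2 → N2(part t1 [x])
[11] deliver 2→0 → ∅
[12] deliver 0→1 → ∅
[13] deliver 2→0 → ∅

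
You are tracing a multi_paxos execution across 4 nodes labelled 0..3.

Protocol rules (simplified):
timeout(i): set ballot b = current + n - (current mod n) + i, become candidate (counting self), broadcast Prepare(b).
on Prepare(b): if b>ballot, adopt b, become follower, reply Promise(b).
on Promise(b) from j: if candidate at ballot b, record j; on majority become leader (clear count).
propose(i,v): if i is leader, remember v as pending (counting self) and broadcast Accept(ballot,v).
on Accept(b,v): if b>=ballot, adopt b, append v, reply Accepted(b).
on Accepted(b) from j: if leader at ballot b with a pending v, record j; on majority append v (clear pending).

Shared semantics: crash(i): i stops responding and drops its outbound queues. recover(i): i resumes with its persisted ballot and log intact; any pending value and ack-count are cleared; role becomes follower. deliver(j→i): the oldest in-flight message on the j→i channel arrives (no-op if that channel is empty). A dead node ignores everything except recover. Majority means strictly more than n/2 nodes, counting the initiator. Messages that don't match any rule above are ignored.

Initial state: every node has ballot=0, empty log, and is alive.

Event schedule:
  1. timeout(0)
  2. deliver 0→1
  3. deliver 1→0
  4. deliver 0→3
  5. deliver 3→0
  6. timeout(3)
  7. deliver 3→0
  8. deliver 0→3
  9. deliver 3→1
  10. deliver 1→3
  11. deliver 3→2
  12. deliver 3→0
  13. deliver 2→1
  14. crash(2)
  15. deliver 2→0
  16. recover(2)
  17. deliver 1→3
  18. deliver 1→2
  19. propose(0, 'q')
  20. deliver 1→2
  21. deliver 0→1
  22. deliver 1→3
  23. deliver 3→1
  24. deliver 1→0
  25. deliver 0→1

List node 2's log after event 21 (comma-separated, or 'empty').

[1] timeout(0) → N0(cand b4 [-])
[2] deliver 0→1 → N1(foll b4 [-])
[3] deliver 1→0 → ∅
[4] deliver 0→3 → N3(foll b4 [-])
[5] deliver 3→0 → N0(lead b4 [-])
[6] timeout(3) → N3(cand b11 [-])
[7] deliver 3→0 → N0(foll b11 [-])
[8] deliver 0→3 → ∅
[9] deliver 3→1 → N1(foll b11 [-])
[10] deliver 1→3 → N3(lead b11 [-])
[11] deliver 3→2 → N2(foll b11 [-])
[12] deliver 3→0 → ∅
[13] deliver 2→1 → ∅
[14] crash(2) → N2(✗foll b11 [-])
[15] deliver 2→0 → ∅
[16] recover(2) → N2(foll b11 [-])
[17] deliver 1→3 → ∅
[18] deliver 1→2 → ∅
[19] propose(0,'q') → ∅
[20] deliver 1→2 → ∅
[21] deliver 0→1 → ∅

empty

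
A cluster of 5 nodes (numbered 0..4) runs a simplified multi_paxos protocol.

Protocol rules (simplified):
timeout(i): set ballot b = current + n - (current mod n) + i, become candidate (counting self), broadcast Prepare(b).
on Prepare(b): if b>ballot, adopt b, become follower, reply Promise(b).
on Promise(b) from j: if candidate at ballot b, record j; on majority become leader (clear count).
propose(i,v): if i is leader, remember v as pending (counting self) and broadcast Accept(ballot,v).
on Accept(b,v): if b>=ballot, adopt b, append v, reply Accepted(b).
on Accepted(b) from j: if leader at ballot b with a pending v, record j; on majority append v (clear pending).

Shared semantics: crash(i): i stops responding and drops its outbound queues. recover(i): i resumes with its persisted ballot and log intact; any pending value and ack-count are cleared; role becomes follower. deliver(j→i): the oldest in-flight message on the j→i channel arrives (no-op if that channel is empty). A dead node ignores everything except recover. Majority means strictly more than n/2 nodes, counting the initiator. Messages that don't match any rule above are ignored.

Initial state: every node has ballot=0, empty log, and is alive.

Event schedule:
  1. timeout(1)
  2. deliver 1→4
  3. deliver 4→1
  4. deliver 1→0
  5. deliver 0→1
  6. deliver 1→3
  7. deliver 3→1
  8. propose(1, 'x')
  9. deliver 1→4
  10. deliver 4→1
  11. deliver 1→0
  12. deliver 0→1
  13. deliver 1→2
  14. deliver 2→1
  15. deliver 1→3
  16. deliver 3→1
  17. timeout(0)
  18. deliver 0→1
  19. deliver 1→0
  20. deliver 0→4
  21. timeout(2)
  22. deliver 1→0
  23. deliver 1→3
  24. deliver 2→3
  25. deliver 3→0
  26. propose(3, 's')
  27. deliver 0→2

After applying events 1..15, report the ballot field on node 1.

1. timeout(1):  <1:cand b6 ->
2. deliver 1→4:  <4:foll b6 ->
3. deliver 4→1:  nop
4. deliver 1→0:  <0:foll b6 ->
5. deliver 0→1:  <1:lead b6 ->
6. deliver 1→3:  <3:foll b6 ->
7. deliver 3→1:  nop
8. propose(1,'x'):  nop
9. deliver 1→4:  <4:foll b6 x>
10. deliver 4→1:  nop
11. deliver 1→0:  <0:foll b6 x>
12. deliver 0→1:  <1:lead b6 x>
13. deliver 1→2:  <2:foll b6 ->
14. deliver 2→1:  nop
15. deliver 1→3:  <3:foll b6 x>

6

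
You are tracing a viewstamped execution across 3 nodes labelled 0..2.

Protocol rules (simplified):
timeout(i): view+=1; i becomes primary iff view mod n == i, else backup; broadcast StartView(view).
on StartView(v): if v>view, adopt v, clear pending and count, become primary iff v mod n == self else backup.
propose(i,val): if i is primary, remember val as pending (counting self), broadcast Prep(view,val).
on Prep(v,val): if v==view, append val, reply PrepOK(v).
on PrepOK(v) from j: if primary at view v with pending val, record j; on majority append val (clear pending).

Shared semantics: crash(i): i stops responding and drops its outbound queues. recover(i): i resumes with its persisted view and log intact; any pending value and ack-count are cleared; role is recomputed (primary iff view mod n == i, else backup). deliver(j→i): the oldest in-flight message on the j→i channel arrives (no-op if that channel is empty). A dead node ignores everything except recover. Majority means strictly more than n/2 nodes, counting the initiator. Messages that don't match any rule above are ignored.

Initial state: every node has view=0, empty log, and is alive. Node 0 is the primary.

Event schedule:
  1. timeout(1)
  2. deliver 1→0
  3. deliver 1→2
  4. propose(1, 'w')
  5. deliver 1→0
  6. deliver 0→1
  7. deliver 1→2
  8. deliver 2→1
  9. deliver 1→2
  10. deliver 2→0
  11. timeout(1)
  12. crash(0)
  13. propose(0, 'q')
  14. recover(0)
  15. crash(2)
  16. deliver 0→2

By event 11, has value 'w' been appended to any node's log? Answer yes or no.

yes

e1 timeout(1): 1[prim,v=1,-]
e2 deliver 1→0: 0[back,v=1,-]
e3 deliver 1→2: 2[back,v=1,-]
e4 propose(1,'w'): ·
e5 deliver 1→0: 0[back,v=1,w]
e6 deliver 0→1: 1[prim,v=1,w]
e7 deliver 1→2: 2[back,v=1,w]
e8 deliver 2→1: ·
e9 deliver 1→2: ·
e10 deliver 2→0: ·
e11 timeout(1): 1[back,v=2,w]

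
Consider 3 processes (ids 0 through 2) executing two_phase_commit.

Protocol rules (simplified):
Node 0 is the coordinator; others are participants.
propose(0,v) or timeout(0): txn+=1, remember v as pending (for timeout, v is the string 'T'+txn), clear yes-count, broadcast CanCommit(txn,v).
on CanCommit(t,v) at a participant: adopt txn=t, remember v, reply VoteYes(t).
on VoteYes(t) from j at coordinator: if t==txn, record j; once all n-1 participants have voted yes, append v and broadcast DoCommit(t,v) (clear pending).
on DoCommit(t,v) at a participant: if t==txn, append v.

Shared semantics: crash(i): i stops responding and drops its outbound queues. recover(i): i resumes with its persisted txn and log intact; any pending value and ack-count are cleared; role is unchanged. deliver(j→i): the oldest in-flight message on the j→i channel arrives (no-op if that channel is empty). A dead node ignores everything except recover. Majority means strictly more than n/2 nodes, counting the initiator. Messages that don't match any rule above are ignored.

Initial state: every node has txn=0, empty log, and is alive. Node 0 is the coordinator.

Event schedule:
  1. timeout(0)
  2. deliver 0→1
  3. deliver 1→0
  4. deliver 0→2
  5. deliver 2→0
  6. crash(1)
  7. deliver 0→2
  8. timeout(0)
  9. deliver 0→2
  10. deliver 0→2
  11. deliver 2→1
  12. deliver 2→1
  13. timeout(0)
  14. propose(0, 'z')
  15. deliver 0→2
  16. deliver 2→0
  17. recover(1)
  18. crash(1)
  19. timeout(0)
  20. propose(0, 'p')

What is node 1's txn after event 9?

[1] timeout(0) → N0(coor t1 [-])
[2] deliver 0→1 → N1(part t1 [-])
[3] deliver 1→0 → ∅
[4] deliver 0→2 → N2(part t1 [-])
[5] deliver 2→0 → N0(coor t1 [T1])
[6] crash(1) → N1(✗part t1 [-])
[7] deliver 0→2 → N2(part t1 [T1])
[8] timeout(0) → N0(coor t2 [T1])
[9] deliver 0→2 → N2(part t2 [T1])

1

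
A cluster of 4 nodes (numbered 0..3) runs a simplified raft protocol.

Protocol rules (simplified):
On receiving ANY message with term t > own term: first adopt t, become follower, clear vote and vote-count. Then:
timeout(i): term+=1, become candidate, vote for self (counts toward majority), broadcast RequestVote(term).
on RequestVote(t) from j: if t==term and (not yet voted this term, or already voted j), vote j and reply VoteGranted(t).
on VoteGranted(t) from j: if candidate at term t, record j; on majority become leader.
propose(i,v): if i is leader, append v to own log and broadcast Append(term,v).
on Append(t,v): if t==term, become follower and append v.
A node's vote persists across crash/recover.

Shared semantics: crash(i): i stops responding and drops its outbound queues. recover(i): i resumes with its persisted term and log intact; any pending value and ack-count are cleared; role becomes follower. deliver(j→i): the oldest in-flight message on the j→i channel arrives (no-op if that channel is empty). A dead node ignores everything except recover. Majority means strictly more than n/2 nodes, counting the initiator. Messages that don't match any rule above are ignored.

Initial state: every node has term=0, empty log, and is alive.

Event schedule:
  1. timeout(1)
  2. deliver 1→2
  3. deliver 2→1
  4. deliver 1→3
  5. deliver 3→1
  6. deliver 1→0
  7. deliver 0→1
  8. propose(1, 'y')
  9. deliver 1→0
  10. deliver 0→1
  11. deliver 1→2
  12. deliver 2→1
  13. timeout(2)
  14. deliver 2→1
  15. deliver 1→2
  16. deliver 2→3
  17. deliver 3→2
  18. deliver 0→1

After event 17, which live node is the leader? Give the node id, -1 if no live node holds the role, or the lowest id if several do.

1. timeout(1):  <1:cand t1 ->
2. deliver 1→2:  <2:foll t1 ->
3. deliver 2→1:  nop
4. deliver 1→3:  <3:foll t1 ->
5. deliver 3→1:  <1:lead t1 ->
6. deliver 1→0:  <0:foll t1 ->
7. deliver 0→1:  nop
8. propose(1,'y'):  <1:lead t1 y>
9. deliver 1→0:  <0:foll t1 y>
10. deliver 0→1:  nop
11. deliver 1→2:  <2:foll t1 y>
12. deliver 2→1:  nop
13. timeout(2):  <2:cand t2 y>
14. deliver 2→1:  <1:foll t2 y>
15. deliver 1→2:  nop
16. deliver 2→3:  <3:foll t2 ->
17. deliver 3→2:  <2:lead t2 y>

2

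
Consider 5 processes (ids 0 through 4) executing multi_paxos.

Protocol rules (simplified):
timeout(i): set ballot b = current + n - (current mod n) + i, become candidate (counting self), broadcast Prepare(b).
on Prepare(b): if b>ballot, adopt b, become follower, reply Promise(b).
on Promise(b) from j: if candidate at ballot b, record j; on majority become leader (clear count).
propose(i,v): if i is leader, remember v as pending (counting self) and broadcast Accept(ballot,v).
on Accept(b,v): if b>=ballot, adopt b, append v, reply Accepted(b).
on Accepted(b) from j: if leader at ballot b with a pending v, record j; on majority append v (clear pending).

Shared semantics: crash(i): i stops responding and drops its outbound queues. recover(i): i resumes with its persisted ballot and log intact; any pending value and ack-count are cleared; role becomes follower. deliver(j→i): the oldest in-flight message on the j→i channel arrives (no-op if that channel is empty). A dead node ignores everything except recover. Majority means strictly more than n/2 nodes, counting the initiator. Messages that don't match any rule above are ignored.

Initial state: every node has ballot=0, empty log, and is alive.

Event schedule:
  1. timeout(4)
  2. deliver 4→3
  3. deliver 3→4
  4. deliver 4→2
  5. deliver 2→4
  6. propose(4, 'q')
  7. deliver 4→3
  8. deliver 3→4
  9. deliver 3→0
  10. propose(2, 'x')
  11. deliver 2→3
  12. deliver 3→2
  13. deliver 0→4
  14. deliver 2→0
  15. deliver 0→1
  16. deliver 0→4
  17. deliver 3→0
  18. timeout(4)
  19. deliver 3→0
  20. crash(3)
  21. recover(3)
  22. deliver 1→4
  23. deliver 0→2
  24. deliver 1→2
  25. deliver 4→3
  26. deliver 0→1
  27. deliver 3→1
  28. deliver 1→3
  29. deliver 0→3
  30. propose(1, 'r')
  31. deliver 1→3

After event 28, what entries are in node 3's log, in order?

step 1 timeout(4): 4={cand,b=9,log=-}
step 2 deliver 4→3: 3={foll,b=9,log=-}
step 3 deliver 3→4: —
step 4 deliver 4→2: 2={foll,b=9,log=-}
step 5 deliver 2→4: 4={lead,b=9,log=-}
step 6 propose(4,'q'): —
step 7 deliver 4→3: 3={foll,b=9,log=q}
step 8 deliver 3→4: —
step 9 deliver 3→0: —
step 10 propose(2,'x'): —
step 11 deliver 2→3: —
step 12 deliver 3→2: —
step 13 deliver 0→4: —
step 14 deliver 2→0: —
step 15 deliver 0→1: —
step 16 deliver 0→4: —
step 17 deliver 3→0: —
step 18 timeout(4): 4={cand,b=14,log=-}
step 19 deliver 3→0: —
step 20 crash(3): 3={✗foll,b=9,log=q}
step 21 recover(3): 3={foll,b=9,log=q}
step 22 deliver 1→4: —
step 23 deliver 0→2: —
step 24 deliver 1→2: —
step 25 deliver 4→3: 3={foll,b=14,log=q}
step 26 deliver 0→1: —
step 27 deliver 3→1: —
step 28 deliver 1→3: —

q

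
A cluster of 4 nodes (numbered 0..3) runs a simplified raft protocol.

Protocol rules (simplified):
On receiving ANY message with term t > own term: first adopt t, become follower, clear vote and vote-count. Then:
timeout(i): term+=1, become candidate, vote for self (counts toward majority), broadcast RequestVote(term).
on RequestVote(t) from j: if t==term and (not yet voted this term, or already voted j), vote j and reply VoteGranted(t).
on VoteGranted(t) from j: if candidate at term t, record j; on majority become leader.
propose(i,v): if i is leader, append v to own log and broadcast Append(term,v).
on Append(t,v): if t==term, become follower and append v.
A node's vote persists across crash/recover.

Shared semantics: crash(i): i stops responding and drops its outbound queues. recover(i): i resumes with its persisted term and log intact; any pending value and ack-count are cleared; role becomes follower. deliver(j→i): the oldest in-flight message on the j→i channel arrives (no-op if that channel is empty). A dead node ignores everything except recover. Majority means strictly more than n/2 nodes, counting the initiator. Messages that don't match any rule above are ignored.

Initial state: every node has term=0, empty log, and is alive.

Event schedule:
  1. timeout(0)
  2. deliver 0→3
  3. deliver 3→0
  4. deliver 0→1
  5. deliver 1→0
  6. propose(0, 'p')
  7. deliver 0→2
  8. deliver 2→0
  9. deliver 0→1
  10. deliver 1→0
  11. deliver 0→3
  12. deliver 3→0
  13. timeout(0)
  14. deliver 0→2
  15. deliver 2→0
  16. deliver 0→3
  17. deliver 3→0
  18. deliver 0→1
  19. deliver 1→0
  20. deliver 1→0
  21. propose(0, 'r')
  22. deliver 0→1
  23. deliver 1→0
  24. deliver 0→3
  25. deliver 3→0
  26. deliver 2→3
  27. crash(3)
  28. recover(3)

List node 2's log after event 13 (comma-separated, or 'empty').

e1 timeout(0): 0[cand,t=1,-]
e2 deliver 0→3: 3[foll,t=1,-]
e3 deliver 3→0: ·
e4 deliver 0→1: 1[foll,t=1,-]
e5 deliver 1→0: 0[lead,t=1,-]
e6 propose(0,'p'): 0[lead,t=1,p]
e7 deliver 0→2: 2[foll,t=1,-]
e8 deliver 2→0: ·
e9 deliver 0→1: 1[foll,t=1,p]
e10 deliver 1→0: ·
e11 deliver 0→3: 3[foll,t=1,p]
e12 deliver 3→0: ·
e13 timeout(0): 0[cand,t=2,p]

empty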